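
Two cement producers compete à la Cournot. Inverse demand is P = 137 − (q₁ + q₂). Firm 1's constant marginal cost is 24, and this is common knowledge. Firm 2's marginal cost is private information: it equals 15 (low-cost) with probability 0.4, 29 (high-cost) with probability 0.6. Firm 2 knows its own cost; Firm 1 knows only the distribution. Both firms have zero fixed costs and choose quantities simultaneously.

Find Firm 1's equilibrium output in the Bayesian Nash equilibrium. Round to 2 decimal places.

Firm 2 with cost c maximizes (137 − (q₁+q₂) − c)·q₂, giving q₂(c) = (137 − c − q₁)/2.
E[c₂] = 0.4·15 + 0.6·29 = 23.4
Firm 1's FOC against E[q₂] yields q₁ = (137 − 2·24 + E[c₂])/3 = (137 − 48 + 23.4)/3 = 37.4667.

37.47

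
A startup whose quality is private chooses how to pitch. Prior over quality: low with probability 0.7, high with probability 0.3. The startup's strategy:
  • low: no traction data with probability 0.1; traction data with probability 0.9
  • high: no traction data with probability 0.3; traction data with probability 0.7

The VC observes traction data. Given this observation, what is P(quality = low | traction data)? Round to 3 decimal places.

0.750

Apply Bayes' rule using the sender's strategy as the likelihood.
P(traction data) = 0.7·0.9 + 0.3·0.7 = 0.84
P(low | traction data) = (0.7·0.9) / 0.84 = 0.63 / 0.84 = 0.75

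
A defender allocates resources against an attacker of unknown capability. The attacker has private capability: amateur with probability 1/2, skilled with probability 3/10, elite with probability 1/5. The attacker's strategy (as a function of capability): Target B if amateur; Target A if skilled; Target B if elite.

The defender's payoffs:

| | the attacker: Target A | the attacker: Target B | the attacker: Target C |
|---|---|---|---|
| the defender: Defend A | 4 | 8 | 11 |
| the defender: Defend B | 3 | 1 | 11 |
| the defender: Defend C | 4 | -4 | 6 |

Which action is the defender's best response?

Defend A

E[Defend A] = 1/2·(8) + 3/10·(4) + 1/5·(8) = 34/5
E[Defend B] = 1/2·(1) + 3/10·(3) + 1/5·(1) = 8/5
E[Defend C] = 1/2·(-4) + 3/10·(4) + 1/5·(-4) = -8/5
Best response: Defend A (34/5 is the largest).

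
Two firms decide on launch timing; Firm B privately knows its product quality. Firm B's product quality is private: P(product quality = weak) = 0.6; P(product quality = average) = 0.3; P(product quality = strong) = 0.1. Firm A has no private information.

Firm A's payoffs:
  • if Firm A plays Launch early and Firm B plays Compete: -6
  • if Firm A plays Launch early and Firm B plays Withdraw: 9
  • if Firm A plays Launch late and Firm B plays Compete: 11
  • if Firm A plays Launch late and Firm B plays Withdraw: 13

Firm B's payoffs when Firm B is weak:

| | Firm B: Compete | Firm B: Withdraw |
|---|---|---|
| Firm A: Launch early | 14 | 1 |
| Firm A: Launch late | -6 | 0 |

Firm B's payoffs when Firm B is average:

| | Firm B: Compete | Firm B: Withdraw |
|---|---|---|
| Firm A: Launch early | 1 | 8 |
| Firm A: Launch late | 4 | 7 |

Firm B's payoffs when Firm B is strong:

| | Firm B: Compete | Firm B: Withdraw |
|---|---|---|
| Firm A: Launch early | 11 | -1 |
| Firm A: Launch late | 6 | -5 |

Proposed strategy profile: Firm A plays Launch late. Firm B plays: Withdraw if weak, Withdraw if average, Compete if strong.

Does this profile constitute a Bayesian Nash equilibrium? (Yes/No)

A profile is a BNE iff every type of every player is best-responding given beliefs about the other side.
Firm A plays Launch late: E[Launch late] = 0.6·(13) + 0.3·(13) + 0.1·(11) = 12.8; E[Launch early] = 7.5. Best-responding. ✓
Firm B (product quality weak), facing Launch late: Compete gives -6, Withdraw gives 0. Proposed Withdraw is best. ✓
Firm B (product quality average), facing Launch late: Compete gives 4, Withdraw gives 7. Proposed Withdraw is best. ✓
Firm B (product quality strong), facing Launch late: Compete gives 6, Withdraw gives -5. Proposed Compete is best. ✓

Yes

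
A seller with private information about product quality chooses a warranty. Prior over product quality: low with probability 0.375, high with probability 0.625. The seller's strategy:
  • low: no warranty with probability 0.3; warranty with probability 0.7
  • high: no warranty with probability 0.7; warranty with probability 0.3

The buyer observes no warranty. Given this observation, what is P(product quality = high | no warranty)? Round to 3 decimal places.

0.795

P(no warranty) = 0.375·0.3 + 0.625·0.7 = 0.55
P(high | no warranty) = (0.625·0.7) / 0.55 = 0.4375 / 0.55 = 0.795455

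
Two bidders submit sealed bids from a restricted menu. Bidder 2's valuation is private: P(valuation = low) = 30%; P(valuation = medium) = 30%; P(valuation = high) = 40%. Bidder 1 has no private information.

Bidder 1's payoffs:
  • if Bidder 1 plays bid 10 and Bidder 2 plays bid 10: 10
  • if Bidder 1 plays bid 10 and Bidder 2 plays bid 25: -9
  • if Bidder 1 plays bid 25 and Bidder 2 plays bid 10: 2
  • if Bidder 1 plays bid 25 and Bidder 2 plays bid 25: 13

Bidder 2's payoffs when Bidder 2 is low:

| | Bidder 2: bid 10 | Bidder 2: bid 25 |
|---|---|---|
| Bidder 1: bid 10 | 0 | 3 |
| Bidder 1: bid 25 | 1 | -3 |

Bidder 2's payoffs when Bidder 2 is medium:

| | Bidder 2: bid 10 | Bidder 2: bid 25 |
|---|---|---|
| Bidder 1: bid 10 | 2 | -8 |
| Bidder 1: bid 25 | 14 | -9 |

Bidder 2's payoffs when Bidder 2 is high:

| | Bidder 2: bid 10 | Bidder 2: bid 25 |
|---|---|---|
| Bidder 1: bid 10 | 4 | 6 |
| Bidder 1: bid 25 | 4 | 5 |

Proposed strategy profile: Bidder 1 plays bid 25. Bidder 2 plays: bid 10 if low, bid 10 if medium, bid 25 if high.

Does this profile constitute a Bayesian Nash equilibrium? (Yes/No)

Bidder 1 plays bid 25: E[bid 25] = 0.3·(2) + 0.3·(2) + 0.4·(13) = 6.4; E[bid 10] = 2.4. Best-responding. ✓
Bidder 2 (valuation low), facing bid 25: bid 10 gives 1, bid 25 gives -3. Proposed bid 10 is best. ✓
Bidder 2 (valuation medium), facing bid 25: bid 10 gives 14, bid 25 gives -9. Proposed bid 10 is best. ✓
Bidder 2 (valuation high), facing bid 25: bid 10 gives 4, bid 25 gives 5. Proposed bid 25 is best. ✓

Yes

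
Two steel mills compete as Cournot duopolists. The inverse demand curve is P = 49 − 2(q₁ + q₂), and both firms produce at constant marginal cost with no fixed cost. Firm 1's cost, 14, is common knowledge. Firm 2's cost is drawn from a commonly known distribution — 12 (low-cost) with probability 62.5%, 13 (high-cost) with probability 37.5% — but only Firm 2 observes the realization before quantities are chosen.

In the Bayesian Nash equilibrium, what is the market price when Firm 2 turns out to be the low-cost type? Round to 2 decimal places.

Each type of Firm 2 best-responds to q₁; Firm 1 best-responds to the expected q₂ over Firm 2's types.
Firm 2 with cost c maximizes (49 − 2(q₁+q₂) − c)·q₂, giving q₂(c) = (49 − c − 2q₁)/4.
E[c₂] = 0.625·12 + 0.375·13 = 12.375
Firm 1's FOC against E[q₂] yields q₁ = (49 − 2·14 + E[c₂])/6 = (49 − 28 + 12.375)/6 = 5.5625.
q₂(low-cost) = 6.46875, so P = 49 − 2·(5.5625 + 6.46875) = 24.9375.

24.94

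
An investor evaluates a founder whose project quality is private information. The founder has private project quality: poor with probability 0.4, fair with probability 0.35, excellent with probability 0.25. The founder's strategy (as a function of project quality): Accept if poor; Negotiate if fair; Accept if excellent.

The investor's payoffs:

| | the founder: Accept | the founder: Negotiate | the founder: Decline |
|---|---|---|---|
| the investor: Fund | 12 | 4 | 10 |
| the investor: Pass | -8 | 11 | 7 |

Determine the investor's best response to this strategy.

E[Fund] = 0.4·(12) + 0.35·(4) + 0.25·(12) = 9.2
E[Pass] = 0.4·(-8) + 0.35·(11) + 0.25·(-8) = -1.35
Best response: Fund (9.2 is the largest).

Fund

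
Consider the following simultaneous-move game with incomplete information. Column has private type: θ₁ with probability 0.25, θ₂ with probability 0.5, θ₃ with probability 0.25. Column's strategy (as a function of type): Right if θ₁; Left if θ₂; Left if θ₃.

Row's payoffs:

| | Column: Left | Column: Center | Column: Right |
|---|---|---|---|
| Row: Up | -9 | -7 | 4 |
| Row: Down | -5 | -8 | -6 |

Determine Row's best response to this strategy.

E[Up] = 0.25·(4) + 0.5·(-9) + 0.25·(-9) = -5.75
E[Down] = 0.25·(-6) + 0.5·(-5) + 0.25·(-5) = -5.25
Best response: Down (-5.25 is the largest).

Down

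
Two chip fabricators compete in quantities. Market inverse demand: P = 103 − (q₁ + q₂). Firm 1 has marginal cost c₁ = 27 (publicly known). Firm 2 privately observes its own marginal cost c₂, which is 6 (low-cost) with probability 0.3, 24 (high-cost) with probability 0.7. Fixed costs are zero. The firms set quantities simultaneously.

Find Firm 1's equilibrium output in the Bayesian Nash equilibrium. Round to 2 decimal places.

Type-c best response for Firm 2: q₂(c) = (103 − c)/2 − q₁/2.
Firm 1 maximizes expected profit; its first-order condition is 103 − 2q₁ − E[q₂] − 27 = 0.
Substituting E[q₂] and solving: E[c₂] = 18.6, so q₁ = (103 − 2·27 + 18.6)/3 = 22.5333.

22.53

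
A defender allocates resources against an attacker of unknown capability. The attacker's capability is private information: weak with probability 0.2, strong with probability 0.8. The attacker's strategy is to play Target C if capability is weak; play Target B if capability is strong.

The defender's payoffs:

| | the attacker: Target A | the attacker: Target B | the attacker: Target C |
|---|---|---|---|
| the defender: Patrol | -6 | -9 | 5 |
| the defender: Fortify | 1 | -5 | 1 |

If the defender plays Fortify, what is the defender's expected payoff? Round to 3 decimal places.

-3.800

E[Fortify] = 0.2·1 + 0.8·(-5) = 0.2 + (-4) = -3.8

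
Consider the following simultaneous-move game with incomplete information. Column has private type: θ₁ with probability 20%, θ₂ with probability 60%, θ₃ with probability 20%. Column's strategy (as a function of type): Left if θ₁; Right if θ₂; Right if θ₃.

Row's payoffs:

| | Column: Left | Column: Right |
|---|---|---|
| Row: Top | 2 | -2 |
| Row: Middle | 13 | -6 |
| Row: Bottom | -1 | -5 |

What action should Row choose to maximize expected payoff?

Top

E[Top] = 0.2·(2) + 0.6·(-2) + 0.2·(-2) = -1.2
E[Middle] = 0.2·(13) + 0.6·(-6) + 0.2·(-6) = -2.2
E[Bottom] = 0.2·(-1) + 0.6·(-5) + 0.2·(-5) = -4.2
Best response: Top (-1.2 is the largest).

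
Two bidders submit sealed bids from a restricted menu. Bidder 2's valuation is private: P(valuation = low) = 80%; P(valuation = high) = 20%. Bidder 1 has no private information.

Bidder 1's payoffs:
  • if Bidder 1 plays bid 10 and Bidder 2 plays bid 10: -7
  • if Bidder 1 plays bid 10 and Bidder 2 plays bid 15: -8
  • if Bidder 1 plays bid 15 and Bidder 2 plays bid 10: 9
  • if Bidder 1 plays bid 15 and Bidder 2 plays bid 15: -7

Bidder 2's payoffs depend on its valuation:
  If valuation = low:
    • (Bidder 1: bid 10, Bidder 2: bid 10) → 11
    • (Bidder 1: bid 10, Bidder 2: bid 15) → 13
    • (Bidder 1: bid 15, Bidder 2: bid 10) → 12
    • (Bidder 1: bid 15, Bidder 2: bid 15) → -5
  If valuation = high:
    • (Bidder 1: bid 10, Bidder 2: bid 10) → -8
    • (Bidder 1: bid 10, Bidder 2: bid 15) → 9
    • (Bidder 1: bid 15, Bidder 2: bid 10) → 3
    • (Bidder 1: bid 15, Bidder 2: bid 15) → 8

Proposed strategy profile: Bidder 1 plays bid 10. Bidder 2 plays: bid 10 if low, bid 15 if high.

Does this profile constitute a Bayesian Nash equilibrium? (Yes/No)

Bidder 1 plays bid 10: E[bid 10] = 0.8·(-7) + 0.2·(-8) = -7.2; E[bid 15] = 5.8. Not best-responding. ✗
Bidder 2 (valuation low), facing bid 10: bid 10 gives 11, bid 15 gives 13. Proposed bid 10 is not best — profitable deviation exists. ✗
Bidder 2 (valuation high), facing bid 10: bid 10 gives -8, bid 15 gives 9. Proposed bid 15 is best. ✓

No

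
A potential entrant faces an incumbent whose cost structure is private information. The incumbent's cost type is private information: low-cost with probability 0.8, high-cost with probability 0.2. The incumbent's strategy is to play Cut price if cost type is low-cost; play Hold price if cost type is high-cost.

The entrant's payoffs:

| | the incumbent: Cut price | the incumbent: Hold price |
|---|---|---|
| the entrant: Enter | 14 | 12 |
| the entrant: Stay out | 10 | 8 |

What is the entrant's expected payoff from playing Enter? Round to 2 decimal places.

Take the expectation over the incumbent's cost type, weighting each type's action by its prior probability.
E[Enter] = 0.8·14 + 0.2·12 = 11.2 + 2.4 = 13.6

13.60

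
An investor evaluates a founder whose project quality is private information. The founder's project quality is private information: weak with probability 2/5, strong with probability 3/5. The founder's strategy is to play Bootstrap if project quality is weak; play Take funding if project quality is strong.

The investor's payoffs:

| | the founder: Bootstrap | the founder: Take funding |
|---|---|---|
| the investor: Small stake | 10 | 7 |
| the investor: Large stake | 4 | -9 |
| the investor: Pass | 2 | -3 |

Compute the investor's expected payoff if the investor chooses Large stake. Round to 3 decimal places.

-3.800

E[Large stake] = 2/5·4 + 3/5·(-9) = 8/5 + (-27/5) = -19/5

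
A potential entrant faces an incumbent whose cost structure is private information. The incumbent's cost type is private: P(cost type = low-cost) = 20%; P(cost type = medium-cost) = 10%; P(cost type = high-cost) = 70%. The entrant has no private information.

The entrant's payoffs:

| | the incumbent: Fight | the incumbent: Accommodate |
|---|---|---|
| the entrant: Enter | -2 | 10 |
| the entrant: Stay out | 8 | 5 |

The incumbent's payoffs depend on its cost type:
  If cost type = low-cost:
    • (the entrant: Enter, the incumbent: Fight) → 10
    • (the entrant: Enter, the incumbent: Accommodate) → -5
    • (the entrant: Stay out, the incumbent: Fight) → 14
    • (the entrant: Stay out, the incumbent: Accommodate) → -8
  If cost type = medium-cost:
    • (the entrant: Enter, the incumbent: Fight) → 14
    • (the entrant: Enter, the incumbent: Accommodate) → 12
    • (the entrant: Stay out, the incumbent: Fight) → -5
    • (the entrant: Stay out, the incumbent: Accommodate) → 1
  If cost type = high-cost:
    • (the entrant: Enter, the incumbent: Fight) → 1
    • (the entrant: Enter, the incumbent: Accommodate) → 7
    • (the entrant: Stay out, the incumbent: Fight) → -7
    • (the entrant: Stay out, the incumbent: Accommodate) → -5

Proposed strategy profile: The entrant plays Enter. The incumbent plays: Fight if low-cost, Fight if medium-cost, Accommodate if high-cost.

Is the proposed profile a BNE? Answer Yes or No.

Yes

The entrant plays Enter: E[Enter] = 0.2·(-2) + 0.1·(-2) + 0.7·(10) = 6.4; E[Stay out] = 5.9. Best-responding. ✓
The incumbent (cost type low-cost), facing Enter: Fight gives 10, Accommodate gives -5. Proposed Fight is best. ✓
The incumbent (cost type medium-cost), facing Enter: Fight gives 14, Accommodate gives 12. Proposed Fight is best. ✓
The incumbent (cost type high-cost), facing Enter: Fight gives 1, Accommodate gives 7. Proposed Accommodate is best. ✓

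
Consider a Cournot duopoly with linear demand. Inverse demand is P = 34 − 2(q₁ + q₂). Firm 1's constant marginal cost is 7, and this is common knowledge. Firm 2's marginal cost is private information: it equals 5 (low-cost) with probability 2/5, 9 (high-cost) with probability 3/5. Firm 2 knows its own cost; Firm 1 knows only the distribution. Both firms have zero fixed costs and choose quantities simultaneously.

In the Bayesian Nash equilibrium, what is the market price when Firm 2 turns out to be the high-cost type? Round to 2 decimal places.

16.93

Type-c best response for Firm 2: q₂(c) = (34 − c)/4 − q₁/2.
Firm 1 maximizes expected profit; its first-order condition is 34 − 4q₁ − 2E[q₂] − 7 = 0.
Substituting E[q₂] and solving: E[c₂] = 7.4, so q₁ = (34 − 2·7 + 7.4)/6 = 4.56667.
q₂(high-cost) = 3.96667, so P = 34 − 2·(4.56667 + 3.96667) = 16.9333.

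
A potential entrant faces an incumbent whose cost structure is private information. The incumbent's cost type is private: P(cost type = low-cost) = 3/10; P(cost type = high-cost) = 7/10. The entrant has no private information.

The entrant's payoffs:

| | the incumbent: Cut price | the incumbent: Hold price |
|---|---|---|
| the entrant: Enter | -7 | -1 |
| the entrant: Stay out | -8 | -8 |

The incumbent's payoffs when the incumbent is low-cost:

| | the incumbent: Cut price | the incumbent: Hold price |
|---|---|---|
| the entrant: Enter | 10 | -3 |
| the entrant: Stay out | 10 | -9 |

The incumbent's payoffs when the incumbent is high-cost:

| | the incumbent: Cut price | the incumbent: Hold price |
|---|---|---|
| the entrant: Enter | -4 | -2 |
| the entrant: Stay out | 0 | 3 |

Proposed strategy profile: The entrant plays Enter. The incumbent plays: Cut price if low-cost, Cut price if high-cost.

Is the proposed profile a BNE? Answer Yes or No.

The entrant plays Enter: E[Enter] = 3/10·(-7) + 7/10·(-7) = -7; E[Stay out] = -8. Best-responding. ✓
The incumbent (cost type low-cost), facing Enter: Cut price gives 10, Hold price gives -3. Proposed Cut price is best. ✓
The incumbent (cost type high-cost), facing Enter: Cut price gives -4, Hold price gives -2. Proposed Cut price is not best — profitable deviation exists. ✗

No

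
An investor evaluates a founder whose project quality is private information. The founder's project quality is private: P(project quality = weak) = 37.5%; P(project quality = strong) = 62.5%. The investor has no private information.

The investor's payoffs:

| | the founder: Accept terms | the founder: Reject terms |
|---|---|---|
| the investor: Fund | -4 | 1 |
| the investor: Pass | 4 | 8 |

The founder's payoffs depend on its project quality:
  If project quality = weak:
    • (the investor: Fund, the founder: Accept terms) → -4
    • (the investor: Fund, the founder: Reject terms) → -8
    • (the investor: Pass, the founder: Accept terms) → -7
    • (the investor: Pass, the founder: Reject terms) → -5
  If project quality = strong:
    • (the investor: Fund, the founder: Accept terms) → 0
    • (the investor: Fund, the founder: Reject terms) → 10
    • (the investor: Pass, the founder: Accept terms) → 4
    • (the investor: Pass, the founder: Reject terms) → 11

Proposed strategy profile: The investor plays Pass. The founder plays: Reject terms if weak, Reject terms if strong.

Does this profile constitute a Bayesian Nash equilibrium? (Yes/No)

The investor plays Pass: E[Pass] = 0.375·(8) + 0.625·(8) = 8; E[Fund] = 1. Best-responding. ✓
The founder (project quality weak), facing Pass: Accept terms gives -7, Reject terms gives -5. Proposed Reject terms is best. ✓
The founder (project quality strong), facing Pass: Accept terms gives 4, Reject terms gives 11. Proposed Reject terms is best. ✓

Yes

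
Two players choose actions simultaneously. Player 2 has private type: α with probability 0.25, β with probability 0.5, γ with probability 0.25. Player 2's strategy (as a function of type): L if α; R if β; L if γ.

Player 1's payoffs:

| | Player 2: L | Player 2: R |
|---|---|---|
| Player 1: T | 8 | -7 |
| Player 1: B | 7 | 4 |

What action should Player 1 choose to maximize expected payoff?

B

Compute Player 1's expected payoff for each action, taking the expectation over Player 2's type.
E[T] = 0.25·(8) + 0.5·(-7) + 0.25·(8) = 0.5
E[B] = 0.25·(7) + 0.5·(4) + 0.25·(7) = 5.5
Best response: B (5.5 is the largest).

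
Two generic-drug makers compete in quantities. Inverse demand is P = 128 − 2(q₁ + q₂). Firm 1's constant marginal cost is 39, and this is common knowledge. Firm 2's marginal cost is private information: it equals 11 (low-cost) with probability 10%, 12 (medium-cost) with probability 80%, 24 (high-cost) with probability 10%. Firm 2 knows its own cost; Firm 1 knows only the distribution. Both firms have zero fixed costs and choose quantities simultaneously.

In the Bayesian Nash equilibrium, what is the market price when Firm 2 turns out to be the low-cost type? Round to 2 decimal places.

58.98

Type-c best response for Firm 2: q₂(c) = (128 − c)/4 − q₁/2.
Firm 1 maximizes expected profit; its first-order condition is 128 − 4q₁ − 2E[q₂] − 39 = 0.
Substituting E[q₂] and solving: E[c₂] = 13.1, so q₁ = (128 − 2·39 + 13.1)/6 = 10.5167.
q₂(low-cost) = 23.9917, so P = 128 − 2·(10.5167 + 23.9917) = 58.9833.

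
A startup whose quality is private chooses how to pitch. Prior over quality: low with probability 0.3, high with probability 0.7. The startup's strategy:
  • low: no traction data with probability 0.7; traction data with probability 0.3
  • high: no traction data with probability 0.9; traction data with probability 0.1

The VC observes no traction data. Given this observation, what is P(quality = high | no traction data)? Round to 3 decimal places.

0.750

Apply Bayes' rule using the sender's strategy as the likelihood.
P(no traction data) = 0.3·0.7 + 0.7·0.9 = 0.84
P(high | no traction data) = (0.7·0.9) / 0.84 = 0.63 / 0.84 = 0.75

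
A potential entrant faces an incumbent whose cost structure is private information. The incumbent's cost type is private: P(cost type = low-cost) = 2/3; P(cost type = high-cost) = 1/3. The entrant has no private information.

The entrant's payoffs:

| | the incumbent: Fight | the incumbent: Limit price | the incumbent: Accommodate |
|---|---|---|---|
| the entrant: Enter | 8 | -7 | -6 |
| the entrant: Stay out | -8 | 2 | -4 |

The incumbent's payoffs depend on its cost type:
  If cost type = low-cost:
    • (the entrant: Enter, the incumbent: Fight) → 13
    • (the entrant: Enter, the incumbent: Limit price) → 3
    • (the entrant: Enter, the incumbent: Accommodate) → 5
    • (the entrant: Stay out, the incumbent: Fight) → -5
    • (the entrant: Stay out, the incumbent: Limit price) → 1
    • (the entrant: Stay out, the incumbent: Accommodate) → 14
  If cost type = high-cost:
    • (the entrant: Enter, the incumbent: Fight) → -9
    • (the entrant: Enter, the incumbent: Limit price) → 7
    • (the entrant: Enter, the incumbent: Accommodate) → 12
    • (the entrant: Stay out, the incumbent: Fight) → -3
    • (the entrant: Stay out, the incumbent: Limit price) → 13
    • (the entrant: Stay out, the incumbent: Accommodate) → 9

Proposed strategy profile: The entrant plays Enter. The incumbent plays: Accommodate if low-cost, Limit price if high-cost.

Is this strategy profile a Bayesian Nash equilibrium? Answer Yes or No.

No

The entrant plays Enter: E[Enter] = 2/3·(-6) + 1/3·(-7) = -19/3; E[Stay out] = -2. Not best-responding. ✗
The incumbent (cost type low-cost), facing Enter: Fight gives 13, Limit price gives 3, Accommodate gives 5. Proposed Accommodate is not best — profitable deviation exists. ✗
The incumbent (cost type high-cost), facing Enter: Fight gives -9, Limit price gives 7, Accommodate gives 12. Proposed Limit price is not best — profitable deviation exists. ✗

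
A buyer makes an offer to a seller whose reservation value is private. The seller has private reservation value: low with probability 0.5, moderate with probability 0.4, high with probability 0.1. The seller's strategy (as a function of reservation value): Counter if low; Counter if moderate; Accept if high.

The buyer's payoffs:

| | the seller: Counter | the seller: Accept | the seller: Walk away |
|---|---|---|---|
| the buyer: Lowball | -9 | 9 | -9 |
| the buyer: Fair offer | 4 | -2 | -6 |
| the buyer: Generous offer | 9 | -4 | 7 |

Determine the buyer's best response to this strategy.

Generous offer

E[Lowball] = 0.5·(-9) + 0.4·(-9) + 0.1·(9) = -7.2
E[Fair offer] = 0.5·(4) + 0.4·(4) + 0.1·(-2) = 3.4
E[Generous offer] = 0.5·(9) + 0.4·(9) + 0.1·(-4) = 7.7
Best response: Generous offer (7.7 is the largest).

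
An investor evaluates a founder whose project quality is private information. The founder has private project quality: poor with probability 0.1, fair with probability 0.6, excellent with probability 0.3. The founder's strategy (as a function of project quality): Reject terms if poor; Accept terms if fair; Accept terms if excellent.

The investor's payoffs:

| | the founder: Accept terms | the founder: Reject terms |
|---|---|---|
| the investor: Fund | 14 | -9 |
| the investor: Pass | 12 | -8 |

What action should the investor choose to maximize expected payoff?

Fund

E[Fund] = 0.1·(-9) + 0.6·(14) + 0.3·(14) = 11.7
E[Pass] = 0.1·(-8) + 0.6·(12) + 0.3·(12) = 10
Best response: Fund (11.7 is the largest).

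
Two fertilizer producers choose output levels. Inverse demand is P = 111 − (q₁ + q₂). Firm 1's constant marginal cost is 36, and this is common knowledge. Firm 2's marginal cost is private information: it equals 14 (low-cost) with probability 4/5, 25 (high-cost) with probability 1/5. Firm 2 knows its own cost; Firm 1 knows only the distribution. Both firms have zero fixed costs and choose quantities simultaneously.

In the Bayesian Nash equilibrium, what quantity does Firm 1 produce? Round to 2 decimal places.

18.40

Each type of Firm 2 best-responds to q₁; Firm 1 best-responds to the expected q₂ over Firm 2's types.
Firm 2 with cost c maximizes (111 − (q₁+q₂) − c)·q₂, giving q₂(c) = (111 − c − q₁)/2.
E[c₂] = 4/5·14 + 1/5·25 = 16.2
Firm 1's FOC against E[q₂] yields q₁ = (111 − 2·36 + E[c₂])/3 = (111 − 72 + 16.2)/3 = 18.4.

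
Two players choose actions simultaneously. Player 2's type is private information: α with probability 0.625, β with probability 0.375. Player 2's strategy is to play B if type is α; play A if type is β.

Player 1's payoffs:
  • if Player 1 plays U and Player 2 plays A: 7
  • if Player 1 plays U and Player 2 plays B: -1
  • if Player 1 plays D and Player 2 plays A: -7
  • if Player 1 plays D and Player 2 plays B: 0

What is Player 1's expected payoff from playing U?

2

E[U] = 0.625·(-1) + 0.375·7 = (-0.625) + 2.625 = 2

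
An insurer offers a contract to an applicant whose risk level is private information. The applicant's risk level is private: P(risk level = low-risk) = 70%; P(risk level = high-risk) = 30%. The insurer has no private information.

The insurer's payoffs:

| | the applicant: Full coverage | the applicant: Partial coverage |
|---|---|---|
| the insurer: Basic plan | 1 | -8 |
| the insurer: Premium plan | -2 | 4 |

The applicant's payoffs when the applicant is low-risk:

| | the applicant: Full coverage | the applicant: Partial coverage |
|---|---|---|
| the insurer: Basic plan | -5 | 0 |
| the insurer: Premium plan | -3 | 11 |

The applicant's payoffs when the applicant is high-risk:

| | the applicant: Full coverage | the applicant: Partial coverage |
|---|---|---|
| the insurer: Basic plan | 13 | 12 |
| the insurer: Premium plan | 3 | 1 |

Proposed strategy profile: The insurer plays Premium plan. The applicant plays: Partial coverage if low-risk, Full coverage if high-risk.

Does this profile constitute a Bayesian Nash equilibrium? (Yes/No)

Yes

The insurer plays Premium plan: E[Premium plan] = 0.7·(4) + 0.3·(-2) = 2.2; E[Basic plan] = -5.3. Best-responding. ✓
The applicant (risk level low-risk), facing Premium plan: Full coverage gives -3, Partial coverage gives 11. Proposed Partial coverage is best. ✓
The applicant (risk level high-risk), facing Premium plan: Full coverage gives 3, Partial coverage gives 1. Proposed Full coverage is best. ✓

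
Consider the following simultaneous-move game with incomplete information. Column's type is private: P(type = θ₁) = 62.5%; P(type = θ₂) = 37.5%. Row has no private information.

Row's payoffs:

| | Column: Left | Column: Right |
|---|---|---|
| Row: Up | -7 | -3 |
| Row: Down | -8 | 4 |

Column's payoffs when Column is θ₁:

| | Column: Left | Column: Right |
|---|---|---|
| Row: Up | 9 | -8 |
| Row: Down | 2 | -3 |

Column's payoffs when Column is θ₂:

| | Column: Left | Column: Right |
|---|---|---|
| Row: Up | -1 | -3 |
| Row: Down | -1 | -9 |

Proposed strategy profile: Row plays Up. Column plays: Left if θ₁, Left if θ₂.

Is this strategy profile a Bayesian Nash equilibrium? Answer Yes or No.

A profile is a BNE iff every type of every player is best-responding given beliefs about the other side.
Row plays Up: E[Up] = 0.625·(-7) + 0.375·(-7) = -7; E[Down] = -8. Best-responding. ✓
Column (type θ₁), facing Up: Left gives 9, Right gives -8. Proposed Left is best. ✓
Column (type θ₂), facing Up: Left gives -1, Right gives -3. Proposed Left is best. ✓

Yes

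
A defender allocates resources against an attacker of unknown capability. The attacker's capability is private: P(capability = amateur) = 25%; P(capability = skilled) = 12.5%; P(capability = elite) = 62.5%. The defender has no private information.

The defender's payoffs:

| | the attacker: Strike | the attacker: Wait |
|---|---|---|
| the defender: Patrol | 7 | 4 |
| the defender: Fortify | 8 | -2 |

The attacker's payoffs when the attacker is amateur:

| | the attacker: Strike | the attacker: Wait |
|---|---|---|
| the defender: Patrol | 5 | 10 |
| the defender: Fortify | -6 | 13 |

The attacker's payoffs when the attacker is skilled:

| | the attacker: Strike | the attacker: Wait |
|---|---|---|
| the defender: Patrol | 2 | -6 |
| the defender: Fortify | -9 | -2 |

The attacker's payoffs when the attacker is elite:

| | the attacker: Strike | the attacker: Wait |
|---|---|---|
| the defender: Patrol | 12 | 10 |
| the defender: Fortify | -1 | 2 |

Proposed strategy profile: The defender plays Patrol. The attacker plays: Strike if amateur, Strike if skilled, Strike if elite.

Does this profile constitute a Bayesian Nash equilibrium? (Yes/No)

No

The defender plays Patrol: E[Patrol] = 0.25·(7) + 0.125·(7) + 0.625·(7) = 7; E[Fortify] = 8. Not best-responding. ✗
The attacker (capability amateur), facing Patrol: Strike gives 5, Wait gives 10. Proposed Strike is not best — profitable deviation exists. ✗
The attacker (capability skilled), facing Patrol: Strike gives 2, Wait gives -6. Proposed Strike is best. ✓
The attacker (capability elite), facing Patrol: Strike gives 12, Wait gives 10. Proposed Strike is best. ✓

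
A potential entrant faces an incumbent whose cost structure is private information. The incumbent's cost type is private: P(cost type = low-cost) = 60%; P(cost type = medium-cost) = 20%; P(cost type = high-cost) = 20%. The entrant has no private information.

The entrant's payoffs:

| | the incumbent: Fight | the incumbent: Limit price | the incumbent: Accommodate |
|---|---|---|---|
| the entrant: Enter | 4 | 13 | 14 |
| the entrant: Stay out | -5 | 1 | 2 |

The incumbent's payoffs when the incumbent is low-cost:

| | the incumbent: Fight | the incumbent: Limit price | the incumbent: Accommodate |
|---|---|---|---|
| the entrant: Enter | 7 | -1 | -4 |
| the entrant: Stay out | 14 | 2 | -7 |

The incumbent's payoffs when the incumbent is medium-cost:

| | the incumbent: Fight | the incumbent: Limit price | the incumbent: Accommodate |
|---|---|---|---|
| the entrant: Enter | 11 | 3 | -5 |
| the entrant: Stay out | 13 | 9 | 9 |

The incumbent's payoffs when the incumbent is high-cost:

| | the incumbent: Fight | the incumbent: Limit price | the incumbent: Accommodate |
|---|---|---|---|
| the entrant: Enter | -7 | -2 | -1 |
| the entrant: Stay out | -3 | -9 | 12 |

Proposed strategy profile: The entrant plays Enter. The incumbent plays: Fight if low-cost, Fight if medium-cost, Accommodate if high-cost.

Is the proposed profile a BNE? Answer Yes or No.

The entrant plays Enter: E[Enter] = 0.6·(4) + 0.2·(4) + 0.2·(14) = 6; E[Stay out] = -3.6. Best-responding. ✓
The incumbent (cost type low-cost), facing Enter: Fight gives 7, Limit price gives -1, Accommodate gives -4. Proposed Fight is best. ✓
The incumbent (cost type medium-cost), facing Enter: Fight gives 11, Limit price gives 3, Accommodate gives -5. Proposed Fight is best. ✓
The incumbent (cost type high-cost), facing Enter: Fight gives -7, Limit price gives -2, Accommodate gives -1. Proposed Accommodate is best. ✓

Yes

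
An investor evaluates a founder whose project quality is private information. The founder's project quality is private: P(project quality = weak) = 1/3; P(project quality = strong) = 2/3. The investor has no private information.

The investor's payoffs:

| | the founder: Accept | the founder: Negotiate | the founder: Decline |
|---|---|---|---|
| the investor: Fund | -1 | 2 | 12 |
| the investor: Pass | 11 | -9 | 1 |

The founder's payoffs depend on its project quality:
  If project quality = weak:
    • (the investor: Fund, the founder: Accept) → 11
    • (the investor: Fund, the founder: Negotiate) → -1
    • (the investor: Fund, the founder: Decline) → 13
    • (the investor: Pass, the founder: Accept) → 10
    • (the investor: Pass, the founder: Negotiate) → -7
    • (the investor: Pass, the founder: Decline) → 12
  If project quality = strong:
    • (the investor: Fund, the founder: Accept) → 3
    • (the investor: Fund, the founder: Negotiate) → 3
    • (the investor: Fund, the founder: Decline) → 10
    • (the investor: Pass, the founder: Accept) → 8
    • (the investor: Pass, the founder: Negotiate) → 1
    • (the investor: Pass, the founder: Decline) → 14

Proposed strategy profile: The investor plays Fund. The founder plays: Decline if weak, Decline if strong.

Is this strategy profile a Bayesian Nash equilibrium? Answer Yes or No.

Yes

The investor plays Fund: E[Fund] = 1/3·(12) + 2/3·(12) = 12; E[Pass] = 1. Best-responding. ✓
The founder (project quality weak), facing Fund: Accept gives 11, Negotiate gives -1, Decline gives 13. Proposed Decline is best. ✓
The founder (project quality strong), facing Fund: Accept gives 3, Negotiate gives 3, Decline gives 10. Proposed Decline is best. ✓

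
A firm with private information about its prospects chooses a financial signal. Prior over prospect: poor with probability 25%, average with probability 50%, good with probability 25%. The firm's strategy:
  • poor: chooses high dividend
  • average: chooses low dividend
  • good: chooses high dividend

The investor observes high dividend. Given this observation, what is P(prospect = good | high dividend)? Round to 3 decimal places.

Apply Bayes' rule using the sender's strategy as the likelihood.
P(high dividend) = 0.25·1 + 0.5·0 + 0.25·1 = 0.5
P(good | high dividend) = (0.25·1) / 0.5 = 0.25 / 0.5 = 0.5

0.500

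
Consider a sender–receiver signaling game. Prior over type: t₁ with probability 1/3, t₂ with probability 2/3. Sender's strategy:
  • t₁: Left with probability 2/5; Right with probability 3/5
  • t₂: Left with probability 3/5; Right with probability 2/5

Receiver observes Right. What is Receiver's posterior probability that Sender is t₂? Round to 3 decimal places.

0.571

P(Right) = (1/3)·(3/5) + (2/3)·(2/5) = 7/15
P(t₂ | Right) = ((2/3)·(2/5)) / (7/15) = (4/15) / (7/15) = 4/7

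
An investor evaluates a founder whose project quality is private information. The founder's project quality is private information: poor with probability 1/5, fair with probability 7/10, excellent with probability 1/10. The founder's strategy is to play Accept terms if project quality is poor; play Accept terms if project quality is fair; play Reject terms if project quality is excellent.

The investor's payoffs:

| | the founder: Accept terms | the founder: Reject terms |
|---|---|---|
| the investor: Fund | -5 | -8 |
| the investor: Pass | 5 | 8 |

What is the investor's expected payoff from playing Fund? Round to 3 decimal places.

-5.300

E[Fund] = 1/5·(-5) + 7/10·(-5) + 1/10·(-8) = (-1) + (-7/2) + (-4/5) = -53/10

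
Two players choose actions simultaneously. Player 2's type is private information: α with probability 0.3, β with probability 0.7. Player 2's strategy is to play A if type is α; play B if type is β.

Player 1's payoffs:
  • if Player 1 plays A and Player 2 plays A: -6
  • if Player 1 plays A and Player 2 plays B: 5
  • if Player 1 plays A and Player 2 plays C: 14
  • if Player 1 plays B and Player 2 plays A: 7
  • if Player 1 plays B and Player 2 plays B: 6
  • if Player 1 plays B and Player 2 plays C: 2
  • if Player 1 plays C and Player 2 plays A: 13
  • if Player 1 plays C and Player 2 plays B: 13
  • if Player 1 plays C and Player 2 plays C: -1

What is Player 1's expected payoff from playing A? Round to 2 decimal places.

1.70

E[A] = 0.3·(-6) + 0.7·5 = (-1.8) + 3.5 = 1.7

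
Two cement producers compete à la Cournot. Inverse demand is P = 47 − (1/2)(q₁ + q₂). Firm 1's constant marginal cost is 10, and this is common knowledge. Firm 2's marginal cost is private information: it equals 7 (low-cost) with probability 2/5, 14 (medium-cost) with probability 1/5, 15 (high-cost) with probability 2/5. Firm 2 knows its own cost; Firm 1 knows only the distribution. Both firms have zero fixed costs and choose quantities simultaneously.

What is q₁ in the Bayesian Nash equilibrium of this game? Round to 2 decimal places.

Firm 2 with cost c maximizes (47 − (1/2)(q₁+q₂) − c)·q₂, giving q₂(c) = (47 − c − (1/2)q₁).
E[c₂] = 2/5·7 + 1/5·14 + 2/5·15 = 11.6
Firm 1's FOC against E[q₂] yields q₁ = (47 − 2·10 + E[c₂])/(3/2) = (47 − 20 + 11.6)/(3/2) = 25.7333.

25.73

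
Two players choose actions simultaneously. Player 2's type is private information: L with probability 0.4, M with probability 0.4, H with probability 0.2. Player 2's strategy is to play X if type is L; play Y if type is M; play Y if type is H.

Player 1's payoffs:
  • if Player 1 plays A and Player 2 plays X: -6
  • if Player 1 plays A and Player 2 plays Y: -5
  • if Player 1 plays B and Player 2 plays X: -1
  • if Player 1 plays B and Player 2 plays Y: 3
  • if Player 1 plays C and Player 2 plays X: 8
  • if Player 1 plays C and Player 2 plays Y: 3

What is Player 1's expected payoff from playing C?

5

Take the expectation over Player 2's type, weighting each type's action by its prior probability.
E[C] = 0.4·8 + 0.4·3 + 0.2·3 = 3.2 + 1.2 + 0.6 = 5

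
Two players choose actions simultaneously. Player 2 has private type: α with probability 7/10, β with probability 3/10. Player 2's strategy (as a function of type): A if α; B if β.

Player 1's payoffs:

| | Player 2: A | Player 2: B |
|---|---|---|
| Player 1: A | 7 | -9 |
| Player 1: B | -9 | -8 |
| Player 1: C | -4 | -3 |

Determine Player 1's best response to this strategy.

A

Compute Player 1's expected payoff for each action, taking the expectation over Player 2's type.
E[A] = 7/10·(7) + 3/10·(-9) = 11/5
E[B] = 7/10·(-9) + 3/10·(-8) = -87/10
E[C] = 7/10·(-4) + 3/10·(-3) = -37/10
Best response: A (11/5 is the largest).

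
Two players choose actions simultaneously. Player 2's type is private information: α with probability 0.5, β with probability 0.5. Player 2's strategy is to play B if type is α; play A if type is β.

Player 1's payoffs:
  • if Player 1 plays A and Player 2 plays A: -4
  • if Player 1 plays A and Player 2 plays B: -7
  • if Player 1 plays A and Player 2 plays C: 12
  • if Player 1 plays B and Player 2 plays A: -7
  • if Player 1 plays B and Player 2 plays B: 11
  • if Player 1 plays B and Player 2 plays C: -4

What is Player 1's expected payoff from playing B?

Take the expectation over Player 2's type, weighting each type's action by its prior probability.
E[B] = 0.5·11 + 0.5·(-7) = 5.5 + (-3.5) = 2

2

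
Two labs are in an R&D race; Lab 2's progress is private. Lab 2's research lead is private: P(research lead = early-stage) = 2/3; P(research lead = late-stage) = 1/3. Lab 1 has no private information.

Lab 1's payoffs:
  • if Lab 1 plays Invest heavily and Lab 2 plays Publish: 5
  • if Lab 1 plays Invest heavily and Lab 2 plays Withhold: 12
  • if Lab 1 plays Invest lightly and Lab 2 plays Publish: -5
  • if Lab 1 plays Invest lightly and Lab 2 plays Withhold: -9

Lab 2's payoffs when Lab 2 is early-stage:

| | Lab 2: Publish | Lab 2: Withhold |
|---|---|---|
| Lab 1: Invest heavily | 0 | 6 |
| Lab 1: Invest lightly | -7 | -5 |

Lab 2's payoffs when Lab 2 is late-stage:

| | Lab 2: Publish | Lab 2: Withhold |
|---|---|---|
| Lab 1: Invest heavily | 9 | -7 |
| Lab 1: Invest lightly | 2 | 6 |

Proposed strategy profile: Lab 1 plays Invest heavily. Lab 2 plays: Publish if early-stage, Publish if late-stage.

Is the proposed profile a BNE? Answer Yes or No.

No

Lab 1 plays Invest heavily: E[Invest heavily] = 2/3·(5) + 1/3·(5) = 5; E[Invest lightly] = -5. Best-responding. ✓
Lab 2 (research lead early-stage), facing Invest heavily: Publish gives 0, Withhold gives 6. Proposed Publish is not best — profitable deviation exists. ✗
Lab 2 (research lead late-stage), facing Invest heavily: Publish gives 9, Withhold gives -7. Proposed Publish is best. ✓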